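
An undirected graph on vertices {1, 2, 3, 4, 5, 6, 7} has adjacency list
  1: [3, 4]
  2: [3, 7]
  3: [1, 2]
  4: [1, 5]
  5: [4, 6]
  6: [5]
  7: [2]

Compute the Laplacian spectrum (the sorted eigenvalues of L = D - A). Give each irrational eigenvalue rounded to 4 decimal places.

[0, 0.1981, 0.7530, 1.5550, 2.4450, 3.2470, 3.8019]

Reading degrees in the order [1, 2, 3, 4, 5, 6, 7] gives [2, 2, 2, 2, 2, 1, 1]; set D = diag(2, 2, 2, 2, 2, 1, 1) and form L = D - A. Since every row of L sums to 0, the all-ones vector is in the kernel and 0 is an eigenvalue. By the matrix-tree theorem the graph has (1/7) * product of the nonzero eigenvalues = 1 spanning tree. There is one zero in the spectrum, matching the 1 component.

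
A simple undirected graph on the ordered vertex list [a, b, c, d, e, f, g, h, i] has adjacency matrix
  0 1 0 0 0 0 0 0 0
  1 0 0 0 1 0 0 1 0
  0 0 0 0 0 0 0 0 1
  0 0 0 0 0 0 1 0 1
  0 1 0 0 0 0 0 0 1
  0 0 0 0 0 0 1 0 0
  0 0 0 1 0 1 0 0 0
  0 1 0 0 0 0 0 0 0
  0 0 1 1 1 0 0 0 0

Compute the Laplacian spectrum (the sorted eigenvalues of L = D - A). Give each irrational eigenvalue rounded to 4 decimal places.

[0, 0.1658, 0.4679, 1, 1.3434, 1.6527, 3, 3.8794, 4.4909]

Reading degrees in the order [a, b, c, d, e, f, g, h, i] gives [1, 3, 1, 2, 2, 1, 2, 1, 3]; set D = diag(1, 3, 1, 2, 2, 1, 2, 1, 3) and form L = D - A. L is symmetric positive semidefinite, so every eigenvalue is real and nonnegative. The single zero eigenvalue shows the graph is connected.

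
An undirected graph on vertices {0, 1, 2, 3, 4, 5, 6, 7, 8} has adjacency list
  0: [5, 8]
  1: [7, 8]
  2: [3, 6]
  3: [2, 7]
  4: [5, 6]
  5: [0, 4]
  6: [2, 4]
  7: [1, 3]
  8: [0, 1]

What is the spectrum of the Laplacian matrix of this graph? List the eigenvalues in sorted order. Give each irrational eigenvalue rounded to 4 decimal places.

[0, 0.4679, 0.4679, 1.6527, 1.6527, 3, 3, 3.8794, 3.8794]

Each diagonal entry of L is the vertex degree and each off-diagonal entry is -1 where an edge is present, 0 otherwise; in the order [0, 1, 2, 3, 4, 5, 6, 7, 8] the diagonal is [2, 2, 2, 2, 2, 2, 2, 2, 2]. Diagonalising L (or applying a numerical eigensolver to the 9x9 matrix) gives the spectrum above. The single zero eigenvalue shows the graph is connected. The largest eigenvalue, 3.8794, is at most the vertex count 9. The eigenvalues sum to 18, which equals trace(L) = 2|E|.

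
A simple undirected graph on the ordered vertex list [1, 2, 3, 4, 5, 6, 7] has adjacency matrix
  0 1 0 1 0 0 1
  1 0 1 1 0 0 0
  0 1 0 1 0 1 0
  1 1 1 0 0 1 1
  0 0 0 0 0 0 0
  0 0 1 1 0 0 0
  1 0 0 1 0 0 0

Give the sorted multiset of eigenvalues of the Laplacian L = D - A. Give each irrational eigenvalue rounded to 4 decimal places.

Reading degrees in the order [1, 2, 3, 4, 5, 6, 7] gives [3, 3, 3, 5, 0, 2, 2]; set D = diag(3, 3, 3, 5, 0, 2, 2) and form L = D - A. L is symmetric positive semidefinite, so every eigenvalue is real and nonnegative. The 2 zero eigenvalues correspond to the 2 connected components. The eigenvalues sum to 18, which equals trace(L) = 2|E|.

[0, 0, 1.3820, 2.3820, 3.6180, 4.6180, 6]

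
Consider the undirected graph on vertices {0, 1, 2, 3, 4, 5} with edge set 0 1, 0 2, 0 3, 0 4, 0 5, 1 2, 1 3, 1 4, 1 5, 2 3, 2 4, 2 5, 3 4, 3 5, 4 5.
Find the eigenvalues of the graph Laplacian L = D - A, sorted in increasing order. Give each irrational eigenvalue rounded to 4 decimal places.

Each diagonal entry of L is the vertex degree and each off-diagonal entry is -1 where an edge is present, 0 otherwise; in the order [0, 1, 2, 3, 4, 5] the diagonal is [5, 5, 5, 5, 5, 5]. Since every row of L sums to 0, the all-ones vector is in the kernel and 0 is an eigenvalue. The single zero eigenvalue shows the graph is connected. The eigenvalues sum to 30, which equals trace(L) = 2|E|.

[0, 6, 6, 6, 6, 6]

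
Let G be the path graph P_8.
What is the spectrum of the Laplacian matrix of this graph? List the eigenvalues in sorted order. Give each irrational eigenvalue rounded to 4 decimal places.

The graph has 8 vertices and degree multiset [2, 2, 2, 2, 2, 2, 1, 1]; D is the diagonal matrix of degrees and L = D - A. Since every row of L sums to 0, the all-ones vector is in the kernel and 0 is an eigenvalue. The single zero eigenvalue shows the graph is connected. There is one zero in the spectrum, matching the 1 component.

[0, 0.1522, 0.5858, 1.2346, 2, 2.7654, 3.4142, 3.8478]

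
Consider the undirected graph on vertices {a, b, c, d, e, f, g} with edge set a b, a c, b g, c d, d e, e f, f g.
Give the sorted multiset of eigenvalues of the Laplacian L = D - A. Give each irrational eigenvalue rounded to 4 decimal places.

[0, 0.7530, 0.7530, 2.4450, 2.4450, 3.8019, 3.8019]

Reading degrees in the order [a, b, c, d, e, f, g] gives [2, 2, 2, 2, 2, 2, 2]; set D = diag(2, 2, 2, 2, 2, 2, 2) and form L = D - A. L is symmetric positive semidefinite, so every eigenvalue is real and nonnegative. The single zero eigenvalue shows the graph is connected. The largest eigenvalue, 3.8019, is at most the vertex count 7. There is one zero in the spectrum, matching the 1 component.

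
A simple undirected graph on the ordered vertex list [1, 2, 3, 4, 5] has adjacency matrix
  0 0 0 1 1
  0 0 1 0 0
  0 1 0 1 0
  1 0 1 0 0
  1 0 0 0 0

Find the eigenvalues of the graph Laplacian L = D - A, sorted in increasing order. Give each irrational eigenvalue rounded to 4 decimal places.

[0, 0.3820, 1.3820, 2.6180, 3.6180]

With the vertex order [1, 2, 3, 4, 5], the degrees are [2, 1, 2, 2, 1], giving D = diag(2, 1, 2, 2, 1) and L = D - A. L is symmetric positive semidefinite, so every eigenvalue is real and nonnegative. There is one zero in the spectrum, matching the 1 component.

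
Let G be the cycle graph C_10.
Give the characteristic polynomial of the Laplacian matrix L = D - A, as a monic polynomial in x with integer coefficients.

x^10 - 20x^9 + 170x^8 - 800x^7 + 2275x^6 - 4004x^5 + 4290x^4 - 2640x^3 + 825x^2 - 100x

The graph has 10 vertices and degree multiset [2, 2, 2, 2, 2, 2, 2, 2, 2, 2]; D is the diagonal matrix of degrees and L = D - A. L has integer entries, so p(x) = det(xI - L) has integer coefficients. Expanding the determinant yields x^10 - 20x^9 + 170x^8 - 800x^7 + 2275x^6 - 4004x^5 + 4290x^4 - 2640x^3 + 825x^2 - 100x. The constant term is 0 because L is singular (the all-ones vector lies in its kernel). There is one zero in the spectrum, matching the 1 component.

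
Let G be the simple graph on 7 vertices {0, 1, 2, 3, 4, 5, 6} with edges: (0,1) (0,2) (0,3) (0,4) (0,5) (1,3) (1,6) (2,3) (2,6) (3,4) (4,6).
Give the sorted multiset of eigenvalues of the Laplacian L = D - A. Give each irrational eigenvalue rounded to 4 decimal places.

With the vertex order [0, 1, 2, 3, 4, 5, 6], the degrees are [5, 3, 3, 4, 3, 1, 3], giving D = diag(5, 3, 3, 4, 3, 1, 3) and L = D - A. Diagonalising L (or applying a numerical eigensolver to the 7x7 matrix) gives the spectrum above. There is one zero in the spectrum, matching the 1 component.

[0, 0.9430, 3, 3, 3.1727, 5.4804, 6.4039]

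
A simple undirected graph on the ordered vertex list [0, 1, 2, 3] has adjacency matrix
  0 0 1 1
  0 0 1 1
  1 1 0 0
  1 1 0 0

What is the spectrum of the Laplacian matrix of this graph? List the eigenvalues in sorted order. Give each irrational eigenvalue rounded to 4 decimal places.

[0, 2, 2, 4]

Each diagonal entry of L is the vertex degree and each off-diagonal entry is -1 where an edge is present, 0 otherwise; in the order [0, 1, 2, 3] the diagonal is [2, 2, 2, 2]. L is symmetric positive semidefinite, so every eigenvalue is real and nonnegative. There is one zero in the spectrum, matching the 1 component.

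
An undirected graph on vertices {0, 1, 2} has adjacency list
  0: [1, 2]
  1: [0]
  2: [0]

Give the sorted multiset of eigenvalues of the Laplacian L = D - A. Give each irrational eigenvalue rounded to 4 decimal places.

[0, 1, 3]

With the vertex order [0, 1, 2], the degrees are [2, 1, 1], giving D = diag(2, 1, 1) and L = D - A. L is symmetric positive semidefinite, so every eigenvalue is real and nonnegative. The single zero eigenvalue shows the graph is connected. By the matrix-tree theorem the graph has (1/3) * product of the nonzero eigenvalues = 1 spanning tree. The eigenvalues sum to 4, which equals trace(L) = 2|E|.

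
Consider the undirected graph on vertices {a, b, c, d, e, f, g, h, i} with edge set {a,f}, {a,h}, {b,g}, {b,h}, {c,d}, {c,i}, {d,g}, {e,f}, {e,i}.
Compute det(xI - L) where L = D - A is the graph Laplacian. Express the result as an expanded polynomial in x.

x^9 - 18x^8 + 135x^7 - 546x^6 + 1287x^5 - 1782x^4 + 1386x^3 - 540x^2 + 81x

With the vertex order [a, b, c, d, e, f, g, h, i], the degrees are [2, 2, 2, 2, 2, 2, 2, 2, 2], giving D = diag(2, 2, 2, 2, 2, 2, 2, 2, 2) and L = D - A. L has integer entries, so p(x) = det(xI - L) has integer coefficients. Expanding the determinant yields x^9 - 18x^8 + 135x^7 - 546x^6 + 1287x^5 - 1782x^4 + 1386x^3 - 540x^2 + 81x. Since p(0) = det(-L) = 0, x divides p(x). The largest eigenvalue, 3.8794, is at most the vertex count 9. The eigenvalues sum to 18, which equals trace(L) = 2|E|.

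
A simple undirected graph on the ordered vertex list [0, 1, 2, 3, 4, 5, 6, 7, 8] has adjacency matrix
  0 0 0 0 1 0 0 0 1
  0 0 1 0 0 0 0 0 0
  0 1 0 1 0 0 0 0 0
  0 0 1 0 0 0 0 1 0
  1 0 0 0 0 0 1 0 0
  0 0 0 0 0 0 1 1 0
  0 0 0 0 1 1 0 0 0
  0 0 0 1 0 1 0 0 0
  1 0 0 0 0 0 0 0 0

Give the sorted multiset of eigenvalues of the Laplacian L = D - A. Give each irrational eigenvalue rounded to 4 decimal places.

Reading degrees in the order [0, 1, 2, 3, 4, 5, 6, 7, 8] gives [2, 1, 2, 2, 2, 2, 2, 2, 1]; set D = diag(2, 1, 2, 2, 2, 2, 2, 2, 1) and form L = D - A. Since every row of L sums to 0, the all-ones vector is in the kernel and 0 is an eigenvalue. The single zero eigenvalue shows the graph is connected. There is one zero in the spectrum, matching the 1 component.

[0, 0.1206, 0.4679, 1, 1.6527, 2.3473, 3, 3.5321, 3.8794]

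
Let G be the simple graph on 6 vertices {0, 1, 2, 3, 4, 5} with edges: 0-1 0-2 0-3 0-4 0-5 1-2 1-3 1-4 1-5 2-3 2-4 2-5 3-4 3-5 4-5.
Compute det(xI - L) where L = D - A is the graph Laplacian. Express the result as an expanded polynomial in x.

x^6 - 30x^5 + 360x^4 - 2160x^3 + 6480x^2 - 7776x

With the vertex order [0, 1, 2, 3, 4, 5], the degrees are [5, 5, 5, 5, 5, 5], giving D = diag(5, 5, 5, 5, 5, 5) and L = D - A. The eigenvalues of L are [0, 6, 6, 6, 6, 6]; the characteristic polynomial is the product of (x - lambda_i), which multiplies out to x^6 - 30x^5 + 360x^4 - 2160x^3 + 6480x^2 - 7776x. The constant term is 0 because L is singular (the all-ones vector lies in its kernel). By the matrix-tree theorem the graph has (1/6) * product of the nonzero eigenvalues = 1296 spanning trees.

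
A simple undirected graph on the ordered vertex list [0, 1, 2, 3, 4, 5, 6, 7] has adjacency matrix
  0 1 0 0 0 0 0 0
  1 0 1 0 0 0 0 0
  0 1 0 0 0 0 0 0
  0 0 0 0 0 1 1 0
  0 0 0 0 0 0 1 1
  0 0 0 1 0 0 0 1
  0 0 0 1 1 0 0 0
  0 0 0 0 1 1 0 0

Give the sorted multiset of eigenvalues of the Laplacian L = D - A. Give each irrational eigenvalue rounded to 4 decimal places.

[0, 0, 1, 1.3820, 1.3820, 3, 3.6180, 3.6180]

Each diagonal entry of L is the vertex degree and each off-diagonal entry is -1 where an edge is present, 0 otherwise; in the order [0, 1, 2, 3, 4, 5, 6, 7] the diagonal is [1, 2, 1, 2, 2, 2, 2, 2]. The multiplicity of 0 as a Laplacian eigenvalue equals the number of connected components. The 2 zero eigenvalues correspond to the 2 connected components.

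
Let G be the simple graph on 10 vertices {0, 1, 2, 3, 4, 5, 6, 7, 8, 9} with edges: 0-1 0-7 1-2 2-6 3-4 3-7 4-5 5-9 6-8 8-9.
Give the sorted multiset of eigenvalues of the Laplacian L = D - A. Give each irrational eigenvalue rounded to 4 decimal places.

[0, 0.3820, 0.3820, 1.3820, 1.3820, 2.6180, 2.6180, 3.6180, 3.6180, 4]

With the vertex order [0, 1, 2, 3, 4, 5, 6, 7, 8, 9], the degrees are [2, 2, 2, 2, 2, 2, 2, 2, 2, 2], giving D = diag(2, 2, 2, 2, 2, 2, 2, 2, 2, 2) and L = D - A. L is symmetric positive semidefinite, so every eigenvalue is real and nonnegative. The largest eigenvalue, 4, is at most the vertex count 10. There is one zero in the spectrum, matching the 1 component.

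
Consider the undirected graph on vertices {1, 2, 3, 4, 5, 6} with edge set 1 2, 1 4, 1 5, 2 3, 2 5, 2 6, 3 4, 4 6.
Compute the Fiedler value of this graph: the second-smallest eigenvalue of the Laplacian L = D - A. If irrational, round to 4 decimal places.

Each diagonal entry of L is the vertex degree and each off-diagonal entry is -1 where an edge is present, 0 otherwise; in the order [1, 2, 3, 4, 5, 6] the diagonal is [3, 4, 2, 3, 2, 2]. Computing the eigenvalues of L and sorting gives [0, 1.4384, 2, 3, 4, 5.5616]. The Fiedler value lambda_2 = 1.4384 is strictly positive, so the graph is connected. There is one zero in the spectrum, matching the 1 component.

1.4384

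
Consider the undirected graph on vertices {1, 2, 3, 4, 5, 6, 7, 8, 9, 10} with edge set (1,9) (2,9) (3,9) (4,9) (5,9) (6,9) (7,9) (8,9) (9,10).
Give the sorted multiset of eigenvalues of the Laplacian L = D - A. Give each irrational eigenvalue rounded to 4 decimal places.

Reading degrees in the order [1, 2, 3, 4, 5, 6, 7, 8, 9, 10] gives [1, 1, 1, 1, 1, 1, 1, 1, 9, 1]; set D = diag(1, 1, 1, 1, 1, 1, 1, 1, 9, 1) and form L = D - A. Since every row of L sums to 0, the all-ones vector is in the kernel and 0 is an eigenvalue. The single zero eigenvalue shows the graph is connected. By the matrix-tree theorem the graph has (1/10) * product of the nonzero eigenvalues = 1 spanning tree. The largest eigenvalue, 10, is at most the vertex count 10.

[0, 1, 1, 1, 1, 1, 1, 1, 1, 10]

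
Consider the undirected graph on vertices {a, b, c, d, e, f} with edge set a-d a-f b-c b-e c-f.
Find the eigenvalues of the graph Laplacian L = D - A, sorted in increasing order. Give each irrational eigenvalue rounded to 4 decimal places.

[0, 0.2679, 1, 2, 3, 3.7321]

Reading degrees in the order [a, b, c, d, e, f] gives [2, 2, 2, 1, 1, 2]; set D = diag(2, 2, 2, 1, 1, 2) and form L = D - A. Since every row of L sums to 0, the all-ones vector is in the kernel and 0 is an eigenvalue. The single zero eigenvalue shows the graph is connected. By the matrix-tree theorem the graph has (1/6) * product of the nonzero eigenvalues = 1 spanning tree.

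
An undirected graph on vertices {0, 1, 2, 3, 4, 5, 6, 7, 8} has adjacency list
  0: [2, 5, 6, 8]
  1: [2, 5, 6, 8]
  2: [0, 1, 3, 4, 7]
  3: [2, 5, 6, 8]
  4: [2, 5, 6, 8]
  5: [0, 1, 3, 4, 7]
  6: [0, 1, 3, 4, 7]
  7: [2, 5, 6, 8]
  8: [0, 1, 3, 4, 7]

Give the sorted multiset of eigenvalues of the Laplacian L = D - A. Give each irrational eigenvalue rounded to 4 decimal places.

[0, 4, 4, 4, 4, 5, 5, 5, 9]

Each diagonal entry of L is the vertex degree and each off-diagonal entry is -1 where an edge is present, 0 otherwise; in the order [0, 1, 2, 3, 4, 5, 6, 7, 8] the diagonal is [4, 4, 5, 4, 4, 5, 5, 4, 5]. Since every row of L sums to 0, the all-ones vector is in the kernel and 0 is an eigenvalue. The single zero eigenvalue shows the graph is connected. The eigenvalues sum to 40, which equals trace(L) = 2|E|.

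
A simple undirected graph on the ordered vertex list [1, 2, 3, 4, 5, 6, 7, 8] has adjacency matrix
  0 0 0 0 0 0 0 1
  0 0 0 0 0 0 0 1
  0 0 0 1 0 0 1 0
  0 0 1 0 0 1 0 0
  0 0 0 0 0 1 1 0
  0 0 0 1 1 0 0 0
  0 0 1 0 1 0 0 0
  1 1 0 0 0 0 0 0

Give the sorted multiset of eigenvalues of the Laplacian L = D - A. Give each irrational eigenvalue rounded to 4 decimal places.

Reading degrees in the order [1, 2, 3, 4, 5, 6, 7, 8] gives [1, 1, 2, 2, 2, 2, 2, 2]; set D = diag(1, 1, 2, 2, 2, 2, 2, 2) and form L = D - A. Diagonalising L (or applying a numerical eigensolver to the 8x8 matrix) gives the spectrum above. The 2 zero eigenvalues correspond to the 2 connected components. The eigenvalues sum to 14, which equals trace(L) = 2|E|.

[0, 0, 1, 1.3820, 1.3820, 3, 3.6180, 3.6180]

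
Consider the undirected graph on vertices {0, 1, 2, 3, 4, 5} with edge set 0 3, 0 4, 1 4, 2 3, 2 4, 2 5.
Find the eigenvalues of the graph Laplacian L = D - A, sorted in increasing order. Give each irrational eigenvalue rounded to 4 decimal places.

With the vertex order [0, 1, 2, 3, 4, 5], the degrees are [2, 1, 3, 2, 3, 1], giving D = diag(2, 1, 3, 2, 3, 1) and L = D - A. L is symmetric positive semidefinite, so every eigenvalue is real and nonnegative. The largest eigenvalue, 4.8136, is at most the vertex count 6.

[0, 0.6571, 1, 2.5293, 3, 4.8136]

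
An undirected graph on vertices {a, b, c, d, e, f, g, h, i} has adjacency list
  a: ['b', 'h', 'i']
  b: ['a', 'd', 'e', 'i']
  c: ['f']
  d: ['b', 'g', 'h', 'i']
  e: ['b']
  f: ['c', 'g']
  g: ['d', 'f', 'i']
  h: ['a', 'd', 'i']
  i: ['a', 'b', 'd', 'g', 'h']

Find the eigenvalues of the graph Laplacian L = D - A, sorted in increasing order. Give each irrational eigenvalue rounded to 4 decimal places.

Each diagonal entry of L is the vertex degree and each off-diagonal entry is -1 where an edge is present, 0 otherwise; in the order [a, b, c, d, e, f, g, h, i] the diagonal is [3, 4, 1, 4, 1, 2, 3, 3, 5]. Diagonalising L (or applying a numerical eigensolver to the 9x9 matrix) gives the spectrum above. The largest eigenvalue, 6.1835, is at most the vertex count 9.

[0, 0.3382, 0.9209, 1.9524, 3.0900, 3.5307, 4.2396, 5.7447, 6.1835]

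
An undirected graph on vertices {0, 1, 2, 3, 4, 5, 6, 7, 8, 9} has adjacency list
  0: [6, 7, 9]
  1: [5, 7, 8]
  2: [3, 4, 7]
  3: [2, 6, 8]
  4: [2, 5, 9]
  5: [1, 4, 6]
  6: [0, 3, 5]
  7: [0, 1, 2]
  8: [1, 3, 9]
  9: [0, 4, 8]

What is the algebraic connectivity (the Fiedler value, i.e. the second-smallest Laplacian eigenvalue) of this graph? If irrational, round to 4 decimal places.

2

Each diagonal entry of L is the vertex degree and each off-diagonal entry is -1 where an edge is present, 0 otherwise; in the order [0, 1, 2, 3, 4, 5, 6, 7, 8, 9] the diagonal is [3, 3, 3, 3, 3, 3, 3, 3, 3, 3]. Computing the eigenvalues of L and sorting gives [0, 2, 2, 2, 2, 2, 5, 5, 5, 5]. The Fiedler value lambda_2 = 2 is strictly positive, so the graph is connected. The eigenvalues sum to 30, which equals trace(L) = 2|E|.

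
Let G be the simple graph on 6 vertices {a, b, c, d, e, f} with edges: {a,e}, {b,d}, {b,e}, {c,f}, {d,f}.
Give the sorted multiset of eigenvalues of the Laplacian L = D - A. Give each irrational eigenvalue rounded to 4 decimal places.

[0, 0.2679, 1, 2, 3, 3.7321]

Each diagonal entry of L is the vertex degree and each off-diagonal entry is -1 where an edge is present, 0 otherwise; in the order [a, b, c, d, e, f] the diagonal is [1, 2, 1, 2, 2, 2]. The multiplicity of 0 as a Laplacian eigenvalue equals the number of connected components. The single zero eigenvalue shows the graph is connected. There is one zero in the spectrum, matching the 1 component.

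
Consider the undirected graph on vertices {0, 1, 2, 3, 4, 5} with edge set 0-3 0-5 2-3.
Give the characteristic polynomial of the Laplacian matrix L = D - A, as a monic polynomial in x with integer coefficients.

x^6 - 6x^5 + 10x^4 - 4x^3

Reading degrees in the order [0, 1, 2, 3, 4, 5] gives [2, 0, 1, 2, 0, 1]; set D = diag(2, 0, 1, 2, 0, 1) and form L = D - A. L has integer entries, so p(x) = det(xI - L) has integer coefficients. Expanding the determinant yields x^6 - 6x^5 + 10x^4 - 4x^3. The coefficient of x^5 equals -trace(L) = -6, matching the sum of degrees. There are 3 zeros in the spectrum, matching the 3 components.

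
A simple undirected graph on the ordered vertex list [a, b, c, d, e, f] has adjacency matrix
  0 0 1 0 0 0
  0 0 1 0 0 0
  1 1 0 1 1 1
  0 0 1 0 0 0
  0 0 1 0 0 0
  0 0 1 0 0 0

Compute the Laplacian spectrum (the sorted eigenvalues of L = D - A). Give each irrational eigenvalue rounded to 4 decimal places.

[0, 1, 1, 1, 1, 6]

Each diagonal entry of L is the vertex degree and each off-diagonal entry is -1 where an edge is present, 0 otherwise; in the order [a, b, c, d, e, f] the diagonal is [1, 1, 5, 1, 1, 1]. The multiplicity of 0 as a Laplacian eigenvalue equals the number of connected components. The single zero eigenvalue shows the graph is connected. There is one zero in the spectrum, matching the 1 component.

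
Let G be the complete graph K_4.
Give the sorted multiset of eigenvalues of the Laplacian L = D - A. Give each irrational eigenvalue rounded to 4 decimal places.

[0, 4, 4, 4]

The graph has 4 vertices and degree multiset [3, 3, 3, 3]; D is the diagonal matrix of degrees and L = D - A. Diagonalising L (or applying a numerical eigensolver to the 4x4 matrix) gives the spectrum above. The single zero eigenvalue shows the graph is connected.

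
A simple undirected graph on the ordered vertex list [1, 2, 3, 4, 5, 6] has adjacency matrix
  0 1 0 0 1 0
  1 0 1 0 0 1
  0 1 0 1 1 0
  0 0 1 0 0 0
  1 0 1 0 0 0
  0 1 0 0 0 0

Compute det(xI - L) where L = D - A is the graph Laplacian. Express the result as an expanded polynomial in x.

x^6 - 12x^5 + 52x^4 - 100x^3 + 83x^2 - 24x

Reading degrees in the order [1, 2, 3, 4, 5, 6] gives [2, 3, 3, 1, 2, 1]; set D = diag(2, 3, 3, 1, 2, 1) and form L = D - A. L has integer entries, so p(x) = det(xI - L) has integer coefficients. Expanding the determinant yields x^6 - 12x^5 + 52x^4 - 100x^3 + 83x^2 - 24x. The constant term is 0 because L is singular (the all-ones vector lies in its kernel). The largest eigenvalue, 4.8136, is at most the vertex count 6. By the matrix-tree theorem the graph has (1/6) * product of the nonzero eigenvalues = 4 spanning trees.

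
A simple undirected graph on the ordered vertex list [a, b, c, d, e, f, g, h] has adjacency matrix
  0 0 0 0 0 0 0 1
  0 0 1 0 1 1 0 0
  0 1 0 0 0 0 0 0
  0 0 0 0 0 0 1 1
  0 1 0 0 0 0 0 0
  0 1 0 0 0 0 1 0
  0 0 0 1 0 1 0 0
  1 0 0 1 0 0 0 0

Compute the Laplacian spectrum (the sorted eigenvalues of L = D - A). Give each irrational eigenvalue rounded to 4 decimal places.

With the vertex order [a, b, c, d, e, f, g, h], the degrees are [1, 3, 1, 2, 1, 2, 2, 2], giving D = diag(1, 3, 1, 2, 1, 2, 2, 2) and L = D - A. Diagonalising L (or applying a numerical eigensolver to the 8x8 matrix) gives the spectrum above. The largest eigenvalue, 4.2332, is at most the vertex count 8.

[0, 0.1667, 0.7276, 1, 1.6353, 2.6729, 3.5643, 4.2332]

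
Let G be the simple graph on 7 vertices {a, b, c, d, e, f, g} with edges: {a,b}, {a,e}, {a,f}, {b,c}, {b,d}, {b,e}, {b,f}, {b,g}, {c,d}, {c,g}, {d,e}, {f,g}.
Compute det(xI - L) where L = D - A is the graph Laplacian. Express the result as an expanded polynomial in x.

x^7 - 24x^6 + 231x^5 - 1140x^4 + 3036x^3 - 4128x^2 + 2240x

Reading degrees in the order [a, b, c, d, e, f, g] gives [3, 6, 3, 3, 3, 3, 3]; set D = diag(3, 6, 3, 3, 3, 3, 3) and form L = D - A. The eigenvalues of L are [0, 2, 2, 4, 4, 5, 7]; the characteristic polynomial is the product of (x - lambda_i), which multiplies out to x^7 - 24x^6 + 231x^5 - 1140x^4 + 3036x^3 - 4128x^2 + 2240x. The constant term is 0 because L is singular (the all-ones vector lies in its kernel).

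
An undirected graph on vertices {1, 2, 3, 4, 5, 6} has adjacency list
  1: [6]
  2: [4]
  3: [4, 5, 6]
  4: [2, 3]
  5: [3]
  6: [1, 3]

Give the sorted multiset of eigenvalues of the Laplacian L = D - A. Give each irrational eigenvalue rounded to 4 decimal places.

[0, 0.3820, 0.6972, 2, 2.6180, 4.3028]

With the vertex order [1, 2, 3, 4, 5, 6], the degrees are [1, 1, 3, 2, 1, 2], giving D = diag(1, 1, 3, 2, 1, 2) and L = D - A. Since every row of L sums to 0, the all-ones vector is in the kernel and 0 is an eigenvalue. The single zero eigenvalue shows the graph is connected. The largest eigenvalue, 4.3028, is at most the vertex count 6. The eigenvalues sum to 10, which equals trace(L) = 2|E|.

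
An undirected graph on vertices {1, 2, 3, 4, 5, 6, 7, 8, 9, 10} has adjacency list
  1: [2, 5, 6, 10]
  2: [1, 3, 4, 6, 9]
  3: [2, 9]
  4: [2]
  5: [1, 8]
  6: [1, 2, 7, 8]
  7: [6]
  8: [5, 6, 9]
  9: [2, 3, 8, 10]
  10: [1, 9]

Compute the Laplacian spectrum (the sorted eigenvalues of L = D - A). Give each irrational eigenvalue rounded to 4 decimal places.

[0, 0.7235, 0.8874, 1.3847, 1.7851, 2.8999, 3.2411, 4.8309, 5.7156, 6.5319]

Reading degrees in the order [1, 2, 3, 4, 5, 6, 7, 8, 9, 10] gives [4, 5, 2, 1, 2, 4, 1, 3, 4, 2]; set D = diag(4, 5, 2, 1, 2, 4, 1, 3, 4, 2) and form L = D - A. Diagonalising L (or applying a numerical eigensolver to the 10x10 matrix) gives the spectrum above. There is one zero in the spectrum, matching the 1 component. By the matrix-tree theorem the graph has (1/10) * product of the nonzero eigenvalues = 269 spanning trees.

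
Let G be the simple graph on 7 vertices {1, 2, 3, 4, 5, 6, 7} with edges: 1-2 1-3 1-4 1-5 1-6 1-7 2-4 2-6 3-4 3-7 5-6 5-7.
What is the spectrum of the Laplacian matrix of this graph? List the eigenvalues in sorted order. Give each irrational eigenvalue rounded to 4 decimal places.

Each diagonal entry of L is the vertex degree and each off-diagonal entry is -1 where an edge is present, 0 otherwise; in the order [1, 2, 3, 4, 5, 6, 7] the diagonal is [6, 3, 3, 3, 3, 3, 3]. Diagonalising L (or applying a numerical eigensolver to the 7x7 matrix) gives the spectrum above. There is one zero in the spectrum, matching the 1 component.

[0, 2, 2, 4, 4, 5, 7]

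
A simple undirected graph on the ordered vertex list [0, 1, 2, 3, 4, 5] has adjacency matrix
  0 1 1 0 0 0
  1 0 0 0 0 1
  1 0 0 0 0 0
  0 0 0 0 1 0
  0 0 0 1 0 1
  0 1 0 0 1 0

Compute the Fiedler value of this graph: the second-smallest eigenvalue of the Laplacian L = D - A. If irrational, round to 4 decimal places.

0.2679

With the vertex order [0, 1, 2, 3, 4, 5], the degrees are [2, 2, 1, 1, 2, 2], giving D = diag(2, 2, 1, 1, 2, 2) and L = D - A. The sorted Laplacian eigenvalues are [0, 0.2679, 1, 2, 3, 3.7321]; the algebraic connectivity is the second entry, 0.2679. The largest eigenvalue, 3.7321, is at most the vertex count 6. There is one zero in the spectrum, matching the 1 component.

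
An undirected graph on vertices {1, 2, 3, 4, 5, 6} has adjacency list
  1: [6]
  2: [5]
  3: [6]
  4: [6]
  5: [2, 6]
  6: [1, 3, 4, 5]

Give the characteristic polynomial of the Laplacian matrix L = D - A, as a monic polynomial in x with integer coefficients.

x^6 - 10x^5 + 33x^4 - 46x^3 + 28x^2 - 6x

Each diagonal entry of L is the vertex degree and each off-diagonal entry is -1 where an edge is present, 0 otherwise; in the order [1, 2, 3, 4, 5, 6] the diagonal is [1, 1, 1, 1, 2, 4]. L has integer entries, so p(x) = det(xI - L) has integer coefficients. Expanding the determinant yields x^6 - 10x^5 + 33x^4 - 46x^3 + 28x^2 - 6x. Since p(0) = det(-L) = 0, x divides p(x). The largest eigenvalue, 5.0861, is at most the vertex count 6.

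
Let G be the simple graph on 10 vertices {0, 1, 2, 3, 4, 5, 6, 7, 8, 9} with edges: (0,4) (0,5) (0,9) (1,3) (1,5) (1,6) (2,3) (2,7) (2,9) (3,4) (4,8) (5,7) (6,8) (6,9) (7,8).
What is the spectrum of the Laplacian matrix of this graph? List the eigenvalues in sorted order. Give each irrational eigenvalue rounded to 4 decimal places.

[0, 2, 2, 2, 2, 2, 5, 5, 5, 5]

With the vertex order [0, 1, 2, 3, 4, 5, 6, 7, 8, 9], the degrees are [3, 3, 3, 3, 3, 3, 3, 3, 3, 3], giving D = diag(3, 3, 3, 3, 3, 3, 3, 3, 3, 3) and L = D - A. Diagonalising L (or applying a numerical eigensolver to the 10x10 matrix) gives the spectrum above. There is one zero in the spectrum, matching the 1 component. By the matrix-tree theorem the graph has (1/10) * product of the nonzero eigenvalues = 2000 spanning trees.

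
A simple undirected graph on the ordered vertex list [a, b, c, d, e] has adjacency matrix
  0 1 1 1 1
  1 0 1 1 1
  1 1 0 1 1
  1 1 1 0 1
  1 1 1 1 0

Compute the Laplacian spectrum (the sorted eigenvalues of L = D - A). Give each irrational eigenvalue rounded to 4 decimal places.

Each diagonal entry of L is the vertex degree and each off-diagonal entry is -1 where an edge is present, 0 otherwise; in the order [a, b, c, d, e] the diagonal is [4, 4, 4, 4, 4]. The multiplicity of 0 as a Laplacian eigenvalue equals the number of connected components. The single zero eigenvalue shows the graph is connected. The largest eigenvalue, 5, is at most the vertex count 5. By the matrix-tree theorem the graph has (1/5) * product of the nonzero eigenvalues = 125 spanning trees.

[0, 5, 5, 5, 5]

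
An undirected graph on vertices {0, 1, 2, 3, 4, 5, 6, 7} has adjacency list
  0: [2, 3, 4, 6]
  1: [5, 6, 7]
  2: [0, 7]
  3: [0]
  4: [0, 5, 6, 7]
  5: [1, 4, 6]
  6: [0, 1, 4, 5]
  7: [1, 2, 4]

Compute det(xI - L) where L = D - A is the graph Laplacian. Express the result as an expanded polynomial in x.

x^8 - 24x^7 + 236x^6 - 1224x^5 + 3583x^4 - 5844x^3 + 4830x^2 - 1528x

Each diagonal entry of L is the vertex degree and each off-diagonal entry is -1 where an edge is present, 0 otherwise; in the order [0, 1, 2, 3, 4, 5, 6, 7] the diagonal is [4, 3, 2, 1, 4, 3, 4, 3]. L has integer entries, so p(x) = det(xI - L) has integer coefficients. Expanding the determinant yields x^8 - 24x^7 + 236x^6 - 1224x^5 + 3583x^4 - 5844x^3 + 4830x^2 - 1528x. Since p(0) = det(-L) = 0, x divides p(x). There is one zero in the spectrum, matching the 1 component. By the matrix-tree theorem the graph has (1/8) * product of the nonzero eigenvalues = 191 spanning trees.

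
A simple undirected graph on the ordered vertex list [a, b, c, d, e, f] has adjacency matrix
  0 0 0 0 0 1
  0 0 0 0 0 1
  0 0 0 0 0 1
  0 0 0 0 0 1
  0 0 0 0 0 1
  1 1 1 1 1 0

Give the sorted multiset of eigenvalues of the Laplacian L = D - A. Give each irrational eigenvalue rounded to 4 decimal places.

[0, 1, 1, 1, 1, 6]

Each diagonal entry of L is the vertex degree and each off-diagonal entry is -1 where an edge is present, 0 otherwise; in the order [a, b, c, d, e, f] the diagonal is [1, 1, 1, 1, 1, 5]. Since every row of L sums to 0, the all-ones vector is in the kernel and 0 is an eigenvalue. The single zero eigenvalue shows the graph is connected. The eigenvalues sum to 10, which equals trace(L) = 2|E|.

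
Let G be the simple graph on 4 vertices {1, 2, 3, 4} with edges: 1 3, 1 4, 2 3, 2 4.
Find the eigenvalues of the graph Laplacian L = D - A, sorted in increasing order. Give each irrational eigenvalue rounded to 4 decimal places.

Each diagonal entry of L is the vertex degree and each off-diagonal entry is -1 where an edge is present, 0 otherwise; in the order [1, 2, 3, 4] the diagonal is [2, 2, 2, 2]. Since every row of L sums to 0, the all-ones vector is in the kernel and 0 is an eigenvalue. The single zero eigenvalue shows the graph is connected. The eigenvalues sum to 8, which equals trace(L) = 2|E|. The largest eigenvalue, 4, is at most the vertex count 4.

[0, 2, 2, 4]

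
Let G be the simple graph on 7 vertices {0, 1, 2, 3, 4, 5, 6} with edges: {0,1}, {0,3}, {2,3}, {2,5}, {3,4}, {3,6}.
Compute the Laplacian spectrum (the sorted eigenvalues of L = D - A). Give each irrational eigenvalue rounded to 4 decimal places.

[0, 0.3820, 0.6086, 1, 2.2271, 2.6180, 5.1642]

Reading degrees in the order [0, 1, 2, 3, 4, 5, 6] gives [2, 1, 2, 4, 1, 1, 1]; set D = diag(2, 1, 2, 4, 1, 1, 1) and form L = D - A. L is symmetric positive semidefinite, so every eigenvalue is real and nonnegative. The largest eigenvalue, 5.1642, is at most the vertex count 7. By the matrix-tree theorem the graph has (1/7) * product of the nonzero eigenvalues = 1 spanning tree.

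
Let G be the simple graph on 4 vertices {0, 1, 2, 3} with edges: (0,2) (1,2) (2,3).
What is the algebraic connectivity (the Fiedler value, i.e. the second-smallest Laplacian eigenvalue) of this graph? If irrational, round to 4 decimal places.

1

With the vertex order [0, 1, 2, 3], the degrees are [1, 1, 3, 1], giving D = diag(1, 1, 3, 1) and L = D - A. Computing the eigenvalues of L and sorting gives [0, 1, 1, 4]. The Fiedler value lambda_2 = 1 is strictly positive, so the graph is connected. The eigenvalues sum to 6, which equals trace(L) = 2|E|.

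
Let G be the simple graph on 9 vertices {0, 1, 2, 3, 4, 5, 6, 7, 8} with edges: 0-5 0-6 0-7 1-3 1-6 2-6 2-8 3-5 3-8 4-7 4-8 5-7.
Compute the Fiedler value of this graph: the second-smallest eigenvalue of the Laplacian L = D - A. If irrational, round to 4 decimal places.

1.0304

With the vertex order [0, 1, 2, 3, 4, 5, 6, 7, 8], the degrees are [3, 2, 2, 3, 2, 3, 3, 3, 3], giving D = diag(3, 2, 2, 3, 2, 3, 3, 3, 3) and L = D - A. The smallest Laplacian eigenvalue is always 0. The next one, lambda_2 = 1.0304, measures how hard the graph is to disconnect: larger values mean better connectivity. The largest eigenvalue, 4.9696, is at most the vertex count 9.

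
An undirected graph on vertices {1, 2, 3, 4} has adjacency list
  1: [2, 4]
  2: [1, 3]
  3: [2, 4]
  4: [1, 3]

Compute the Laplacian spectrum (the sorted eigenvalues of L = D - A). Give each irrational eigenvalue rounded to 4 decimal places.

Reading degrees in the order [1, 2, 3, 4] gives [2, 2, 2, 2]; set D = diag(2, 2, 2, 2) and form L = D - A. Diagonalising L (or applying a numerical eigensolver to the 4x4 matrix) gives the spectrum above. The single zero eigenvalue shows the graph is connected.

[0, 2, 2, 4]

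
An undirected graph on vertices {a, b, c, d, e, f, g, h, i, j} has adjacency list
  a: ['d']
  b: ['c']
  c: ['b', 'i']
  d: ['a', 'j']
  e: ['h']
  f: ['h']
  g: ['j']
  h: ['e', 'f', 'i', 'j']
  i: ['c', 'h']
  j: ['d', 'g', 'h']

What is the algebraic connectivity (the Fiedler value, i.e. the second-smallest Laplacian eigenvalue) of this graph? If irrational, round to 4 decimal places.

Each diagonal entry of L is the vertex degree and each off-diagonal entry is -1 where an edge is present, 0 otherwise; in the order [a, b, c, d, e, f, g, h, i, j] the diagonal is [1, 1, 2, 2, 1, 1, 1, 4, 2, 3]. Computing the eigenvalues of L and sorting gives [0, 0.1861, 0.4111, 0.6824, 1, 1.4697, 2.1671, 3.0584, 3.6781, 5.3472]. The Fiedler value lambda_2 = 0.1861 is strictly positive, so the graph is connected.

0.1861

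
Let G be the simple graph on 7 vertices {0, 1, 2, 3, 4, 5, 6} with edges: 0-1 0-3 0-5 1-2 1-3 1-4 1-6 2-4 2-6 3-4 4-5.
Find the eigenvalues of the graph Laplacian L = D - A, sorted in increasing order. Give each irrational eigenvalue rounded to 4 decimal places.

[0, 1.2280, 2.3390, 3, 3.9246, 5.3089, 6.1995]

Reading degrees in the order [0, 1, 2, 3, 4, 5, 6] gives [3, 5, 3, 3, 4, 2, 2]; set D = diag(3, 5, 3, 3, 4, 2, 2) and form L = D - A. The multiplicity of 0 as a Laplacian eigenvalue equals the number of connected components. By the matrix-tree theorem the graph has (1/7) * product of the nonzero eigenvalues = 159 spanning trees.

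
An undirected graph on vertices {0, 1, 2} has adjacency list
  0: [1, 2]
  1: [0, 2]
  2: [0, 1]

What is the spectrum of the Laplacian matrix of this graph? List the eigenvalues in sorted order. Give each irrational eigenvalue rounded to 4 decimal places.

[0, 3, 3]

Reading degrees in the order [0, 1, 2] gives [2, 2, 2]; set D = diag(2, 2, 2) and form L = D - A. The multiplicity of 0 as a Laplacian eigenvalue equals the number of connected components. The single zero eigenvalue shows the graph is connected. The eigenvalues sum to 6, which equals trace(L) = 2|E|.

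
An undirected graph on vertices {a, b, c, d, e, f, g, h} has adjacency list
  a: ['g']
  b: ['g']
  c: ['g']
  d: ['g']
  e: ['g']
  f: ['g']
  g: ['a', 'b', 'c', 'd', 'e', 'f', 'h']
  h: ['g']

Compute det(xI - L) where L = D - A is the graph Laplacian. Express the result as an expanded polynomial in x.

With the vertex order [a, b, c, d, e, f, g, h], the degrees are [1, 1, 1, 1, 1, 1, 7, 1], giving D = diag(1, 1, 1, 1, 1, 1, 7, 1) and L = D - A. The eigenvalues of L are [0, 1, 1, 1, 1, 1, 1, 8]; the characteristic polynomial is the product of (x - lambda_i), which multiplies out to x^8 - 14x^7 + 63x^6 - 140x^5 + 175x^4 - 126x^3 + 49x^2 - 8x. The coefficient of x^7 equals -trace(L) = -14, matching the sum of degrees. The largest eigenvalue, 8, is at most the vertex count 8. There is one zero in the spectrum, matching the 1 component.

x^8 - 14x^7 + 63x^6 - 140x^5 + 175x^4 - 126x^3 + 49x^2 - 8x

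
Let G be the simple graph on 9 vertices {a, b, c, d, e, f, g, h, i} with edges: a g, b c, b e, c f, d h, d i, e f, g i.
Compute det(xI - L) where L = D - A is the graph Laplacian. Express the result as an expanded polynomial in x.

With the vertex order [a, b, c, d, e, f, g, h, i], the degrees are [1, 2, 2, 2, 2, 2, 2, 1, 2], giving D = diag(1, 2, 2, 2, 2, 2, 2, 1, 2) and L = D - A. L has integer entries, so p(x) = det(xI - L) has integer coefficients. Expanding the determinant yields x^9 - 16x^8 + 105x^7 - 364x^6 + 713x^5 - 776x^4 + 420x^3 - 80x^2. Since p(0) = det(-L) = 0, x divides p(x). There are 2 zeros in the spectrum, matching the 2 components.

x^9 - 16x^8 + 105x^7 - 364x^6 + 713x^5 - 776x^4 + 420x^3 - 80x^2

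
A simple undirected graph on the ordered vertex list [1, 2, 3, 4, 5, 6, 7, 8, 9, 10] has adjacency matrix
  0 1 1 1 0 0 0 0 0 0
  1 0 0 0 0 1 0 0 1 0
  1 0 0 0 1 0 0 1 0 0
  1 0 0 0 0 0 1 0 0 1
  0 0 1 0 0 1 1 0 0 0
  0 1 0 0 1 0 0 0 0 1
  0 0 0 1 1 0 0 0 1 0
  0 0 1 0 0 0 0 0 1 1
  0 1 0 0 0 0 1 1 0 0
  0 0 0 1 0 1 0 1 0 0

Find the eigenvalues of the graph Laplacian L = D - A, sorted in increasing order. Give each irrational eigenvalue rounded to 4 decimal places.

[0, 2, 2, 2, 2, 2, 5, 5, 5, 5]

Each diagonal entry of L is the vertex degree and each off-diagonal entry is -1 where an edge is present, 0 otherwise; in the order [1, 2, 3, 4, 5, 6, 7, 8, 9, 10] the diagonal is [3, 3, 3, 3, 3, 3, 3, 3, 3, 3]. Diagonalising L (or applying a numerical eigensolver to the 10x10 matrix) gives the spectrum above. The single zero eigenvalue shows the graph is connected. The largest eigenvalue, 5, is at most the vertex count 10. The eigenvalues sum to 30, which equals trace(L) = 2|E|.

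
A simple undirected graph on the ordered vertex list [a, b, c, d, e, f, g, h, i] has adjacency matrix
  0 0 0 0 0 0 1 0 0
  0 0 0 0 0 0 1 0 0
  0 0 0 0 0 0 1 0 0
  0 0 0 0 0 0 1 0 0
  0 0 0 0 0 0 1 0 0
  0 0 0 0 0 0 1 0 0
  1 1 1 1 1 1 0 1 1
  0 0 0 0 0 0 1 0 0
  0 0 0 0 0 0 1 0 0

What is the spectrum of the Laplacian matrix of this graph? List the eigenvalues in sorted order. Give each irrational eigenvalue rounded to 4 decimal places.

Each diagonal entry of L is the vertex degree and each off-diagonal entry is -1 where an edge is present, 0 otherwise; in the order [a, b, c, d, e, f, g, h, i] the diagonal is [1, 1, 1, 1, 1, 1, 8, 1, 1]. L is symmetric positive semidefinite, so every eigenvalue is real and nonnegative. The single zero eigenvalue shows the graph is connected. By the matrix-tree theorem the graph has (1/9) * product of the nonzero eigenvalues = 1 spanning tree.

[0, 1, 1, 1, 1, 1, 1, 1, 9]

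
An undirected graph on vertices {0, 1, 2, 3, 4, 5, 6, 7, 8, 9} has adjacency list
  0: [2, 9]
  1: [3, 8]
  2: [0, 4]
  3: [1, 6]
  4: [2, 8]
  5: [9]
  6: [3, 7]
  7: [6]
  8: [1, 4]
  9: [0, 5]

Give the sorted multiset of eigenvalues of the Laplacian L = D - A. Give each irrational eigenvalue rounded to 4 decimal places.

With the vertex order [0, 1, 2, 3, 4, 5, 6, 7, 8, 9], the degrees are [2, 2, 2, 2, 2, 1, 2, 1, 2, 2], giving D = diag(2, 2, 2, 2, 2, 1, 2, 1, 2, 2) and L = D - A. Since every row of L sums to 0, the all-ones vector is in the kernel and 0 is an eigenvalue. By the matrix-tree theorem the graph has (1/10) * product of the nonzero eigenvalues = 1 spanning tree. There is one zero in the spectrum, matching the 1 component.

[0, 0.0979, 0.3820, 0.8244, 1.3820, 2, 2.6180, 3.1756, 3.6180, 3.9021]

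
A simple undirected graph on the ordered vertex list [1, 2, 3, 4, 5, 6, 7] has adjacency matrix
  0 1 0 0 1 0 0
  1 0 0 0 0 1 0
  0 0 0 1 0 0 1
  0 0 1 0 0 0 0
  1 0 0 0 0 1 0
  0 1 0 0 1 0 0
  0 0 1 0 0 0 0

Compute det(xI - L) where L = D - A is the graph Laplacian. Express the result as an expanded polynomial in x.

x^7 - 12x^6 + 55x^5 - 120x^4 + 124x^3 - 48x^2

With the vertex order [1, 2, 3, 4, 5, 6, 7], the degrees are [2, 2, 2, 1, 2, 2, 1], giving D = diag(2, 2, 2, 1, 2, 2, 1) and L = D - A. L has integer entries, so p(x) = det(xI - L) has integer coefficients. Expanding the determinant yields x^7 - 12x^6 + 55x^5 - 120x^4 + 124x^3 - 48x^2. The constant term is 0 because L is singular (the all-ones vector lies in its kernel). The largest eigenvalue, 4, is at most the vertex count 7. There are 2 zeros in the spectrum, matching the 2 components.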